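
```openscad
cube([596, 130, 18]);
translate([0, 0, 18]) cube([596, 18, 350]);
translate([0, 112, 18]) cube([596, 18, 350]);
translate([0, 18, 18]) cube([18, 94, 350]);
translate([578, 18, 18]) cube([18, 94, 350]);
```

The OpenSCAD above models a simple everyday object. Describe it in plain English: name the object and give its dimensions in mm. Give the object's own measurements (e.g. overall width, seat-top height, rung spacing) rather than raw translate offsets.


An open-topped rectangular box: outside dimensions 596×130×368 mm, with a uniform wall and base thickness of 18 mm. The base is a full 596×130 slab on the floor; four walls sit on top of the base. The front and back walls (the −y and +y sides) span the full width; the two side walls fit between them.


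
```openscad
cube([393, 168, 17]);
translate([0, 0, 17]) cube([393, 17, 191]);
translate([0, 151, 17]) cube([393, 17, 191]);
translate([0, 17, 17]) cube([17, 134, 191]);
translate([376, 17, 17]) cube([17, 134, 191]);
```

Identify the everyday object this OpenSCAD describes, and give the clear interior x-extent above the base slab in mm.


An open box. The internal width is 359 mm.

A 393×168 base slab with four walls standing on it — an open box. The base is 393 mm wide and the walls are 17 mm thick, so the internal width is 393 − 2 × 17 = 359 mm.


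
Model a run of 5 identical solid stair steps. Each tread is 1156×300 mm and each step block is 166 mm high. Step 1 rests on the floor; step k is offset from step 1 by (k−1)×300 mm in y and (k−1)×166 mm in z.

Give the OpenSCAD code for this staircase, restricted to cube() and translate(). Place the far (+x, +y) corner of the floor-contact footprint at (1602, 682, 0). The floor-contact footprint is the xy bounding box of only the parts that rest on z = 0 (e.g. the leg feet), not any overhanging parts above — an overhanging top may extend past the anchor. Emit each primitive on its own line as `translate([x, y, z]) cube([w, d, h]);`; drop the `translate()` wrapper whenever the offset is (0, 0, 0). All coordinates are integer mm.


translate([446, 382, 0]) cube([1156, 300, 166]);
translate([446, 682, 166]) cube([1156, 300, 166]);
translate([446, 982, 332]) cube([1156, 300, 166]);
translate([446, 1282, 498]) cube([1156, 300, 166]);
translate([446, 1582, 664]) cube([1156, 300, 166]);


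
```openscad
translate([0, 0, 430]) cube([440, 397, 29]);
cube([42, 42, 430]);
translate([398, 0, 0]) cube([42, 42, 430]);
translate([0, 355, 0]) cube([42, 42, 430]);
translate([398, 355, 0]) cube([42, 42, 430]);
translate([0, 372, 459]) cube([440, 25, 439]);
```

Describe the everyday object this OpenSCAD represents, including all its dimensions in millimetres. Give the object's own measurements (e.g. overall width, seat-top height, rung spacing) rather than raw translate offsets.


A chair. The seat is a 440×397×29 mm slab with its top at z = 459 mm, on four 42×42 mm corner legs (flush with the seat edges, standing on z = 0). A flat backrest 25 mm thick, 439 mm tall, spans the full seat width and rises from the seat top along its +y edge, rear face flush with the rear of the seat.


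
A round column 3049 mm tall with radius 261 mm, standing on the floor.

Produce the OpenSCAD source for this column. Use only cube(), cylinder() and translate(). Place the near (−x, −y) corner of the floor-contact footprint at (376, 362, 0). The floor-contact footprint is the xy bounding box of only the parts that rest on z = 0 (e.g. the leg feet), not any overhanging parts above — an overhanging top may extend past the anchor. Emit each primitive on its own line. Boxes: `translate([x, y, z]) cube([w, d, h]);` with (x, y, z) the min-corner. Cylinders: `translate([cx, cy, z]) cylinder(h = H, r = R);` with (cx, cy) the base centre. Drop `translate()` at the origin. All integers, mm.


translate([637, 623, 0]) cylinder(h = 3049, r = 261);


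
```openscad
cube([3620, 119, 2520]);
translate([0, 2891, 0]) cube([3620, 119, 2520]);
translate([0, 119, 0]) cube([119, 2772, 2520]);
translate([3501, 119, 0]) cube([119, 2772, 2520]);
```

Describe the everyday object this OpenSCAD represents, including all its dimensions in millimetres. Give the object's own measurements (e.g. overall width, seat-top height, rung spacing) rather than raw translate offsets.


The wall frame of a small rectangular building: four walls, each 2520 mm tall and 119 mm thick, enclosing a footprint 3620 mm (x) by 3010 mm (y) outside-to-outside, with no floor or roof. The front and back walls (the −y and +y sides) span the full width; the two side walls fit between them.


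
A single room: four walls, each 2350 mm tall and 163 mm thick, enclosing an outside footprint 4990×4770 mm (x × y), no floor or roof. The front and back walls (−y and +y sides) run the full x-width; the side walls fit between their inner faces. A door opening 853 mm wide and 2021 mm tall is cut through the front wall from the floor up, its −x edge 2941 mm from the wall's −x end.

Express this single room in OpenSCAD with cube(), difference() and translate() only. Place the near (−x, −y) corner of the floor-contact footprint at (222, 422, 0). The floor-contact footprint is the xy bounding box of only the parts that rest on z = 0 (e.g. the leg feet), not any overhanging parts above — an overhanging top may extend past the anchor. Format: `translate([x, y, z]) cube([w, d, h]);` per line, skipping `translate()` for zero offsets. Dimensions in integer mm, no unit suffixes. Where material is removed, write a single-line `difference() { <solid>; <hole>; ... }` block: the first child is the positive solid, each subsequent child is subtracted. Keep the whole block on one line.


difference() { translate([222, 422, 0]) cube([4990, 163, 2350]); translate([3163, 422, 0]) cube([853, 163, 2021]); }
translate([222, 5029, 0]) cube([4990, 163, 2350]);
translate([222, 585, 0]) cube([163, 4444, 2350]);
translate([5049, 585, 0]) cube([163, 4444, 2350]);


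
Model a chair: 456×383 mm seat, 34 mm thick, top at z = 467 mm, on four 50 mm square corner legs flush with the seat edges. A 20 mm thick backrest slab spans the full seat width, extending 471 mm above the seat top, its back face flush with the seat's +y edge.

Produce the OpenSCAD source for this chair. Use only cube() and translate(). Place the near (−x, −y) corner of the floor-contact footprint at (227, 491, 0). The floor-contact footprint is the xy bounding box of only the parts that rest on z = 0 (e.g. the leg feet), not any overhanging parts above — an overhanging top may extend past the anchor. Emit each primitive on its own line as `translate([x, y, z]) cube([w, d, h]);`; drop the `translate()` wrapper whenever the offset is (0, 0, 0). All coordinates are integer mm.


translate([227, 491, 433]) cube([456, 383, 34]);
translate([227, 491, 0]) cube([50, 50, 433]);
translate([633, 491, 0]) cube([50, 50, 433]);
translate([227, 824, 0]) cube([50, 50, 433]);
translate([633, 824, 0]) cube([50, 50, 433]);
translate([227, 854, 467]) cube([456, 20, 471]);


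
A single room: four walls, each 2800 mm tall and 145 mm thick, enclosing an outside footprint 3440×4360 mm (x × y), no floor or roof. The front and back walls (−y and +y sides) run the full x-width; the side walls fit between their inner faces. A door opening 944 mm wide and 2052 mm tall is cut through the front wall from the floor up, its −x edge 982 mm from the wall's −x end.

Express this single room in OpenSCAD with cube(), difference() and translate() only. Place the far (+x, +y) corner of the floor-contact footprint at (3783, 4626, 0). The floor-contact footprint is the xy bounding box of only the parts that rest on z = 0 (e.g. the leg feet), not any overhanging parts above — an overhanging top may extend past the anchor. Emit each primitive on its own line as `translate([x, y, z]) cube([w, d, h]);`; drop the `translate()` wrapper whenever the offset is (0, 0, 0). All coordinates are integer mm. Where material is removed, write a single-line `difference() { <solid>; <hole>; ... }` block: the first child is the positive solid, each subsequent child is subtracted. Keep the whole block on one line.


difference() { translate([343, 266, 0]) cube([3440, 145, 2800]); translate([1325, 266, 0]) cube([944, 145, 2052]); }
translate([343, 4481, 0]) cube([3440, 145, 2800]);
translate([343, 411, 0]) cube([145, 4070, 2800]);
translate([3638, 411, 0]) cube([145, 4070, 2800]);


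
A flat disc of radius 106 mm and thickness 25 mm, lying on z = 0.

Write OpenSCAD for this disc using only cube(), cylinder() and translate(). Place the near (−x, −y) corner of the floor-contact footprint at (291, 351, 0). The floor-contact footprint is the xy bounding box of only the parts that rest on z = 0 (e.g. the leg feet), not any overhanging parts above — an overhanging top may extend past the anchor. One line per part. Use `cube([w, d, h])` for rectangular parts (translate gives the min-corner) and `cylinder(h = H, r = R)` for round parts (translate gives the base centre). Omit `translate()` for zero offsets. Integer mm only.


translate([397, 457, 0]) cylinder(h = 25, r = 106);


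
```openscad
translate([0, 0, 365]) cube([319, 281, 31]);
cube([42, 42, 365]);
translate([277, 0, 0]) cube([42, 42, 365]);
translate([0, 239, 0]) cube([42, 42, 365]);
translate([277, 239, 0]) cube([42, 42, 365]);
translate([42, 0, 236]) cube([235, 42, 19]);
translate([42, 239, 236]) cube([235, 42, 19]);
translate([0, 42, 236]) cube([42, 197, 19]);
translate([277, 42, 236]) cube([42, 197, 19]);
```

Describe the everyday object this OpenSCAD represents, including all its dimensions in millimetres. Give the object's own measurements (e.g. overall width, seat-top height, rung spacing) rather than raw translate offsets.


A four-legged stool. The seat is a 319×281×31 mm slab whose top surface is at z = 396 mm; four square legs, each 42×42 mm in cross-section, run from the floor (z = 0) to the underside of the seat, each flush with a corner of the seat. Four stretchers, 42 mm wide and 19 mm tall, connect adjacent legs with their undersides at z = 236 mm, each running between the inner faces of the legs it joins and aligned with the legs' outer faces on the other axis.


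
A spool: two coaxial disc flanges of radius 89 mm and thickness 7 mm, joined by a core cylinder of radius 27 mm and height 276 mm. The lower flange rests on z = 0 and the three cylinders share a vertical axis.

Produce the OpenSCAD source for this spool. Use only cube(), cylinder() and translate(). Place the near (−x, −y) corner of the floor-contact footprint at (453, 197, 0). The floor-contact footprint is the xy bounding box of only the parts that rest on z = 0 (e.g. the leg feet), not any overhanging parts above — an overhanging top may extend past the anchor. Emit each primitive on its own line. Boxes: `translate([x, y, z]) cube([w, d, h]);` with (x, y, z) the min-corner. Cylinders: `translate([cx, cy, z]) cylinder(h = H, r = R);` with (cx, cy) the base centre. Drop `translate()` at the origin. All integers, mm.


translate([542, 286, 0]) cylinder(h = 7, r = 89);
translate([542, 286, 7]) cylinder(h = 276, r = 27);
translate([542, 286, 283]) cylinder(h = 7, r = 89);


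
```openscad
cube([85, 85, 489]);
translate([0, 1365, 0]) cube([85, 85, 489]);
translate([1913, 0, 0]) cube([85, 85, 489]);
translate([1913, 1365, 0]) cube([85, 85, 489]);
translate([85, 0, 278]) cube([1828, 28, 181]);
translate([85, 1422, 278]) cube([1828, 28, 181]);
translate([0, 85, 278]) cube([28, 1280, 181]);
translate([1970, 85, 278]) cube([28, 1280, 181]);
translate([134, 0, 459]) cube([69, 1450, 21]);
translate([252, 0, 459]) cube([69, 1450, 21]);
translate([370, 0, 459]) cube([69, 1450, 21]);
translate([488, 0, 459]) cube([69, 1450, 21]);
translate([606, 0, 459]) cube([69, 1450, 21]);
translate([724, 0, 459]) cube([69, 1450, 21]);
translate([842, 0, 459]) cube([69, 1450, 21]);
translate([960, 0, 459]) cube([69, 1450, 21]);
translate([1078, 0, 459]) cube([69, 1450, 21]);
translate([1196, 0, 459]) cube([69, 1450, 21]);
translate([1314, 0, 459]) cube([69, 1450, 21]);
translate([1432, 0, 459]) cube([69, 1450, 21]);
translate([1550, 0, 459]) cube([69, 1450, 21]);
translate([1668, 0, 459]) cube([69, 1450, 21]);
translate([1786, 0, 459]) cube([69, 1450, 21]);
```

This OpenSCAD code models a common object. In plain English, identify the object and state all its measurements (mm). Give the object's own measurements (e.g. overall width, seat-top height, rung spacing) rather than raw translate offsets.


A bed frame 1998 mm long (x) by 1450 mm wide (y). Four 85×85 mm corner posts, 489 mm tall, at the corners of the footprint. Four rails of 28 mm thickness and 181 mm height run between adjacent posts with their undersides at z = 278 mm, their outer faces flush with the outside of the frame (the two x-running rails run between the posts' inner faces; the two y-running rails run between the posts' inner faces). 15 slats, each 69 mm wide (x) and 21 mm thick, lie across the top of the two x-running rails, running the full 1450 mm width of the frame in y; along x they sit between the end posts with a 49 mm gap after the −x posts and between neighbouring slats, leaving 58 mm before the +x posts.


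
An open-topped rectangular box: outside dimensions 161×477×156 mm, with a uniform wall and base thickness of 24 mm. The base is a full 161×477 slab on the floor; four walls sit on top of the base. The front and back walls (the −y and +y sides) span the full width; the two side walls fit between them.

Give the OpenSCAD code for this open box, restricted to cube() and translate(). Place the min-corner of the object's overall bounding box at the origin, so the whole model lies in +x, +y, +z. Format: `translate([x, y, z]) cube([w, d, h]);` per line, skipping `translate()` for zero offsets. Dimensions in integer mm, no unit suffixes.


cube([161, 477, 24]);
translate([0, 0, 24]) cube([161, 24, 132]);
translate([0, 453, 24]) cube([161, 24, 132]);
translate([0, 24, 24]) cube([24, 429, 132]);
translate([137, 24, 24]) cube([24, 429, 132]);


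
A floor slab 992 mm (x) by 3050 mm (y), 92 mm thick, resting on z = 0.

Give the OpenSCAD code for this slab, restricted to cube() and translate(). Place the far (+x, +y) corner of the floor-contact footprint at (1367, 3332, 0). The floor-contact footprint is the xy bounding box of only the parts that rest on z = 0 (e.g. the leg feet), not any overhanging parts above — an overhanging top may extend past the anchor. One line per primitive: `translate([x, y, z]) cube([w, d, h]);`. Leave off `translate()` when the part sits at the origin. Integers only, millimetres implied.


translate([375, 282, 0]) cube([992, 3050, 92]);


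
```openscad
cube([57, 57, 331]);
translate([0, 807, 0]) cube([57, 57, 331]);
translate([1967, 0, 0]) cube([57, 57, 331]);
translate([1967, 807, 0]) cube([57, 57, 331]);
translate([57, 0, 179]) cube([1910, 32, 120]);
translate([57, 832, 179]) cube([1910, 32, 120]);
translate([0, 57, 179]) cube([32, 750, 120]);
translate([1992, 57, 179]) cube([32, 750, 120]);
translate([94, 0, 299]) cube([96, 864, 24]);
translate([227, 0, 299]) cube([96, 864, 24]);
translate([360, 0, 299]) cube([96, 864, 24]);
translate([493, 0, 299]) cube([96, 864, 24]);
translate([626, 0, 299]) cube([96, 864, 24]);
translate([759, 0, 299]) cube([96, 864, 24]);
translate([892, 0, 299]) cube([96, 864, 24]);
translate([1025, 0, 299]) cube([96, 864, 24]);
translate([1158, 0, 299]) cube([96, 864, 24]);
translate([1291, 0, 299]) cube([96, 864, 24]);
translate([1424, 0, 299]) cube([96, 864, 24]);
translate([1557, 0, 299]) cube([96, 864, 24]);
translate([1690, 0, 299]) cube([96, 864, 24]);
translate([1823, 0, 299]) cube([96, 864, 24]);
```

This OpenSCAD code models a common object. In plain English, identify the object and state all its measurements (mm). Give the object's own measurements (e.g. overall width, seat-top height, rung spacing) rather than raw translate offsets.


A bed frame 2024 mm long (x) by 864 mm wide (y). Four 57×57 mm corner posts, 331 mm tall, at the corners of the footprint. Four rails of 32 mm thickness and 120 mm height run between adjacent posts with their undersides at z = 179 mm, their outer faces flush with the outside of the frame (the two x-running rails run between the posts' inner faces; the two y-running rails run between the posts' inner faces). 14 slats, each 96 mm wide (x) and 24 mm thick, lie across the top of the two x-running rails, running the full 864 mm width of the frame in y; along x they sit between the end posts with a 37 mm gap after the −x posts and between neighbouring slats, leaving 48 mm before the +x posts.


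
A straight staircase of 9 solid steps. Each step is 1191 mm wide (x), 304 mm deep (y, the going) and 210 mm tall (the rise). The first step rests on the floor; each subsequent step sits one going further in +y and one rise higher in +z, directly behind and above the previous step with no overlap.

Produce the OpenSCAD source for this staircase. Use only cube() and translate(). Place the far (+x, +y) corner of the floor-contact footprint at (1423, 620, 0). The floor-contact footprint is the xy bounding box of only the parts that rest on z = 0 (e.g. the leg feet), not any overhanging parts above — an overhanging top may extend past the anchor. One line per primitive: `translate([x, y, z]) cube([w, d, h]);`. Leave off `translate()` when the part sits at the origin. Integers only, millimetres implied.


translate([232, 316, 0]) cube([1191, 304, 210]);
translate([232, 620, 210]) cube([1191, 304, 210]);
translate([232, 924, 420]) cube([1191, 304, 210]);
translate([232, 1228, 630]) cube([1191, 304, 210]);
translate([232, 1532, 840]) cube([1191, 304, 210]);
translate([232, 1836, 1050]) cube([1191, 304, 210]);
translate([232, 2140, 1260]) cube([1191, 304, 210]);
translate([232, 2444, 1470]) cube([1191, 304, 210]);
translate([232, 2748, 1680]) cube([1191, 304, 210]);


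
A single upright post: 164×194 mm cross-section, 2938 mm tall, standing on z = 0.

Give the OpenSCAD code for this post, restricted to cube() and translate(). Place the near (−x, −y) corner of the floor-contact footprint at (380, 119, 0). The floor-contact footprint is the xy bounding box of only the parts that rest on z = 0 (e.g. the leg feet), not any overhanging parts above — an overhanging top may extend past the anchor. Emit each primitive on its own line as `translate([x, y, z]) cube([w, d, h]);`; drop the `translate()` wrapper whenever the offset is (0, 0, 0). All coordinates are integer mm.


translate([380, 119, 0]) cube([164, 194, 2938]);


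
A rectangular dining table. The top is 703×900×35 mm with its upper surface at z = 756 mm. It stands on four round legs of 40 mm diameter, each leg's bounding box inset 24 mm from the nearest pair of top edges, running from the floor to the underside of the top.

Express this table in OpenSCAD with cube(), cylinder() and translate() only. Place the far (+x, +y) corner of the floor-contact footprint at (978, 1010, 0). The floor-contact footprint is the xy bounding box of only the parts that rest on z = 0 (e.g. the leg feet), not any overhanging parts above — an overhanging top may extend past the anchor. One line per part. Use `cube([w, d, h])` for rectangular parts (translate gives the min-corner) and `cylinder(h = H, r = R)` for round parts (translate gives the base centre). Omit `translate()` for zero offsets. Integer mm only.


translate([299, 134, 721]) cube([703, 900, 35]);
translate([343, 178, 0]) cylinder(h = 721, r = 20);
translate([958, 178, 0]) cylinder(h = 721, r = 20);
translate([343, 990, 0]) cylinder(h = 721, r = 20);
translate([958, 990, 0]) cylinder(h = 721, r = 20);


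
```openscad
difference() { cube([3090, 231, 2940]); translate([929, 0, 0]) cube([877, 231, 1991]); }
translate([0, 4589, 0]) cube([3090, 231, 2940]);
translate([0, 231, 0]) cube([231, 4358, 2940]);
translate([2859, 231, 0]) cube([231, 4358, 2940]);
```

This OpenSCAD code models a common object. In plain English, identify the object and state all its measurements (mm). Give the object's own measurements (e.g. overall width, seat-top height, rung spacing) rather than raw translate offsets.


A single room: four walls, each 2940 mm tall and 231 mm thick, enclosing an outside footprint 3090×4820 mm (x × y), no floor or roof. The front and back walls (−y and +y sides) run the full x-width; the side walls fit between their inner faces. A door opening 877 mm wide and 1991 mm tall is cut through the front wall from the floor up, its −x edge 929 mm from the wall's −x end.


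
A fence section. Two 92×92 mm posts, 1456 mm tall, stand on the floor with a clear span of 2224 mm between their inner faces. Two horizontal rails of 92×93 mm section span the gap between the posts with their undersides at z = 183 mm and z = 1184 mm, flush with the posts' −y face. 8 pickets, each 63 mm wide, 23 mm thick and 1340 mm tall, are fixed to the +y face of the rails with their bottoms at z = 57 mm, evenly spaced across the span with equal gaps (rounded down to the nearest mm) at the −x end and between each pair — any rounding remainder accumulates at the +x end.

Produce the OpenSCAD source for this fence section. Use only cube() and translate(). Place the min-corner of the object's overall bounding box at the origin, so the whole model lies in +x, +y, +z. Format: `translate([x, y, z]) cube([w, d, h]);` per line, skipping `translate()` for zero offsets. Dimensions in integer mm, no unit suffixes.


cube([92, 92, 1456]);
translate([2316, 0, 0]) cube([92, 92, 1456]);
translate([92, 0, 183]) cube([2224, 92, 93]);
translate([92, 0, 1184]) cube([2224, 92, 93]);
translate([283, 92, 57]) cube([63, 23, 1340]);
translate([537, 92, 57]) cube([63, 23, 1340]);
translate([791, 92, 57]) cube([63, 23, 1340]);
translate([1045, 92, 57]) cube([63, 23, 1340]);
translate([1299, 92, 57]) cube([63, 23, 1340]);
translate([1553, 92, 57]) cube([63, 23, 1340]);
translate([1807, 92, 57]) cube([63, 23, 1340]);
translate([2061, 92, 57]) cube([63, 23, 1340]);


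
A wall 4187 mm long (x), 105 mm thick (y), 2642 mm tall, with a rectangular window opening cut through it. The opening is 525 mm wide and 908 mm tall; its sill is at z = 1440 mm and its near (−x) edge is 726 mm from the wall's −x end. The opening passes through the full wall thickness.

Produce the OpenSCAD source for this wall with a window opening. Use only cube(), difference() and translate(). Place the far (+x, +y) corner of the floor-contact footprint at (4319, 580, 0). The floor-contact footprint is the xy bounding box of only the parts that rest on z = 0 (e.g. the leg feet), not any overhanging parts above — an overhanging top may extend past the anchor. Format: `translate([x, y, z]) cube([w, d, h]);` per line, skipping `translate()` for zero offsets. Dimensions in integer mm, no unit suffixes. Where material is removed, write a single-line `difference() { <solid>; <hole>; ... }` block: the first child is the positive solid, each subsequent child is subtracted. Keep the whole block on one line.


difference() { translate([132, 475, 0]) cube([4187, 105, 2642]); translate([858, 475, 1440]) cube([525, 105, 908]); }


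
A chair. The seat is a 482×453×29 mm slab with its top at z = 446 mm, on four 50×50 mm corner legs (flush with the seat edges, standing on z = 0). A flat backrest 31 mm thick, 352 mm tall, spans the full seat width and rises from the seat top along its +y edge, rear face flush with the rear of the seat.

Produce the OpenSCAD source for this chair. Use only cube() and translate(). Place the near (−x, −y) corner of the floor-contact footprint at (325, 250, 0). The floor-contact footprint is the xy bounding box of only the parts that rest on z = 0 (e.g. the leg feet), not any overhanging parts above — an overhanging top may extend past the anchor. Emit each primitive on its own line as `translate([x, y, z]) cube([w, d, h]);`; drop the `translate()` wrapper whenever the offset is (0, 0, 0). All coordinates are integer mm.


translate([325, 250, 417]) cube([482, 453, 29]);
translate([325, 250, 0]) cube([50, 50, 417]);
translate([757, 250, 0]) cube([50, 50, 417]);
translate([325, 653, 0]) cube([50, 50, 417]);
translate([757, 653, 0]) cube([50, 50, 417]);
translate([325, 672, 446]) cube([482, 31, 352]);


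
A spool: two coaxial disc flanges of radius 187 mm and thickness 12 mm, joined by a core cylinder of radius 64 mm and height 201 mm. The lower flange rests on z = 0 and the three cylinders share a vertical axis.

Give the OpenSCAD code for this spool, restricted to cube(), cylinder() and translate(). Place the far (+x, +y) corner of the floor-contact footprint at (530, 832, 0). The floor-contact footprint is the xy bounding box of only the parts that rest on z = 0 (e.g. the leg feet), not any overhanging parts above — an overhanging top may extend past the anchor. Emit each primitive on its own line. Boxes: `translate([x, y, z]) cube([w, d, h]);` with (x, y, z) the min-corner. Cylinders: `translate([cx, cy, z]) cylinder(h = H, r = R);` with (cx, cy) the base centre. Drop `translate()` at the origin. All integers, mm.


translate([343, 645, 0]) cylinder(h = 12, r = 187);
translate([343, 645, 12]) cylinder(h = 201, r = 64);
translate([343, 645, 213]) cylinder(h = 12, r = 187);


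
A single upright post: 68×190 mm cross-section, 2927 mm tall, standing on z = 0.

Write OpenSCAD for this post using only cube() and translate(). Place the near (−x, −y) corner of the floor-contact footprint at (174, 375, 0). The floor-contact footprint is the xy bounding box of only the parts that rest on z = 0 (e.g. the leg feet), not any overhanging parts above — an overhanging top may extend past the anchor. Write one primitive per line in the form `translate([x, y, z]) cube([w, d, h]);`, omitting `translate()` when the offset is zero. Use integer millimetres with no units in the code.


translate([174, 375, 0]) cube([68, 190, 2927]);


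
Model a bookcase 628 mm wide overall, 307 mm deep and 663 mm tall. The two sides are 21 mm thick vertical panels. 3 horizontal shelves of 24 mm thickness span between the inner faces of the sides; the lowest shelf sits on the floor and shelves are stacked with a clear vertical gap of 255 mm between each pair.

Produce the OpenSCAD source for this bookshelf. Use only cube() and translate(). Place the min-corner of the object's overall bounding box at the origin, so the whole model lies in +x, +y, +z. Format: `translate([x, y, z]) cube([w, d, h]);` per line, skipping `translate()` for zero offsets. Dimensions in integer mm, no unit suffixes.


cube([21, 307, 663]);
translate([607, 0, 0]) cube([21, 307, 663]);
translate([21, 0, 0]) cube([586, 307, 24]);
translate([21, 0, 279]) cube([586, 307, 24]);
translate([21, 0, 558]) cube([586, 307, 24]);


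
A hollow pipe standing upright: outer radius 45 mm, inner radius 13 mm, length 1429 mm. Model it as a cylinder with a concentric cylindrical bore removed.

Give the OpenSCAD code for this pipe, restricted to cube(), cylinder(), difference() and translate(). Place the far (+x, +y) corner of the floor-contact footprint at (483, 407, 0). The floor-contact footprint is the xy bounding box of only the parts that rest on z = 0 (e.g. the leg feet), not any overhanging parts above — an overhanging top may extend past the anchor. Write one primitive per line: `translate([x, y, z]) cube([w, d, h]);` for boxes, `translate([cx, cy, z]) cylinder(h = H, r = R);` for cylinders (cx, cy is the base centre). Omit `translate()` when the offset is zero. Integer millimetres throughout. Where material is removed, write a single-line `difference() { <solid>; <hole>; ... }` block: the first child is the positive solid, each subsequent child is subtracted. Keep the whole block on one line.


difference() { translate([438, 362, 0]) cylinder(h = 1429, r = 45); translate([438, 362, 0]) cylinder(h = 1429, r = 13); }


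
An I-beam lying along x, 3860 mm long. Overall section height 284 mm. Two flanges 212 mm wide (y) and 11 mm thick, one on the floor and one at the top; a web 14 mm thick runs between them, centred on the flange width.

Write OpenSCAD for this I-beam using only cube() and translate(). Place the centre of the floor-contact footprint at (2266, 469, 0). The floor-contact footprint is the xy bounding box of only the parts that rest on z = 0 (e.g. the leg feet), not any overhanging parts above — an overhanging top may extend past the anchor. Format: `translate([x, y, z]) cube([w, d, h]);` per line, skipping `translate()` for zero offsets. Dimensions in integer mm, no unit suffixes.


translate([336, 363, 0]) cube([3860, 212, 11]);
translate([336, 462, 11]) cube([3860, 14, 262]);
translate([336, 363, 273]) cube([3860, 212, 11]);


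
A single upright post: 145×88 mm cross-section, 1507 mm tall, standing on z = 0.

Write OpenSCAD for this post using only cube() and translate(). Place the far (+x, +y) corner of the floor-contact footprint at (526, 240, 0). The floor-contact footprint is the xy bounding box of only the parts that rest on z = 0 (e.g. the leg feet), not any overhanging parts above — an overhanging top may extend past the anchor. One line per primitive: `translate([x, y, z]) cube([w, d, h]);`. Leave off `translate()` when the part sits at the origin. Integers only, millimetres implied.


translate([381, 152, 0]) cube([145, 88, 1507]);


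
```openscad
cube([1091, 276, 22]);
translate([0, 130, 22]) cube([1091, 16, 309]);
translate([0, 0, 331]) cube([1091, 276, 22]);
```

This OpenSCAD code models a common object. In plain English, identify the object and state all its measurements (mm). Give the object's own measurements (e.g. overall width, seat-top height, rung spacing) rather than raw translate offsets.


An I-beam lying along x, 1091 mm long. Overall section height 353 mm. Two flanges 276 mm wide (y) and 22 mm thick, one on the floor and one at the top; a web 16 mm thick runs between them, centred on the flange width.


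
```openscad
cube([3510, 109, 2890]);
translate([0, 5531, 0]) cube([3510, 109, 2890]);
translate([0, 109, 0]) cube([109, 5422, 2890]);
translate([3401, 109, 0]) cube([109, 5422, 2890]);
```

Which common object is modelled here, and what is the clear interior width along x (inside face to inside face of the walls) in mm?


A house (or room) frame. The interior width is 3292 mm.

Four 2890 mm walls enclosing a rectangle with no floor or roof — a room or house frame. Outside width is 3510 mm and wall thickness is 109 mm, so the interior width is 3510 − 2 × 109 = 3292 mm.


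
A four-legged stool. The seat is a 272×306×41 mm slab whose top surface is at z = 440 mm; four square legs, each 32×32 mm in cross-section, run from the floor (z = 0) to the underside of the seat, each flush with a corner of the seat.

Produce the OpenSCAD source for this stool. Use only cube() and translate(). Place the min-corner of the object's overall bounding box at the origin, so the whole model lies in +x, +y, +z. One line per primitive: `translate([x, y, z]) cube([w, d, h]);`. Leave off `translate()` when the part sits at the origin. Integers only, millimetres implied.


translate([0, 0, 399]) cube([272, 306, 41]);
cube([32, 32, 399]);
translate([240, 0, 0]) cube([32, 32, 399]);
translate([0, 274, 0]) cube([32, 32, 399]);
translate([240, 274, 0]) cube([32, 32, 399]);


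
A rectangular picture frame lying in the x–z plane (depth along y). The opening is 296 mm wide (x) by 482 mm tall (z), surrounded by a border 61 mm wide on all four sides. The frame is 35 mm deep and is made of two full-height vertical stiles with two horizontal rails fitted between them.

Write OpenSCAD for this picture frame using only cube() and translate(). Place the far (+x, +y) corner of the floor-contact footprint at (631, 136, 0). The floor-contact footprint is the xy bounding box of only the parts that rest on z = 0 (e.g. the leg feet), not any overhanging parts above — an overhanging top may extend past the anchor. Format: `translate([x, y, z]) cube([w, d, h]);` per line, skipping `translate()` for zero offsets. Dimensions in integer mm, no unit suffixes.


translate([213, 101, 0]) cube([61, 35, 604]);
translate([570, 101, 0]) cube([61, 35, 604]);
translate([274, 101, 0]) cube([296, 35, 61]);
translate([274, 101, 543]) cube([296, 35, 61]);


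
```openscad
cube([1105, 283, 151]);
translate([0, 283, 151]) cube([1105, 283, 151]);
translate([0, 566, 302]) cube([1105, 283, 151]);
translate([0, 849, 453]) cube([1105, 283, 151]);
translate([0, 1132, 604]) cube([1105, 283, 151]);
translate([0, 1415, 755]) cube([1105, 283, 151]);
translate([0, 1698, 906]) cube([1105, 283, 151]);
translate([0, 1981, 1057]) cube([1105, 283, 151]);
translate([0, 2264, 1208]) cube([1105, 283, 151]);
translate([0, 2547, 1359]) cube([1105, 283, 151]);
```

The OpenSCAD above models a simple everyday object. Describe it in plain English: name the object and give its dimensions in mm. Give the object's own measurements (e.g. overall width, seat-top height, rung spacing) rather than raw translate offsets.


A straight staircase of 10 solid steps. Each step is 1105 mm wide (x), 283 mm deep (y, the going) and 151 mm tall (the rise). The first step rests on the floor; each subsequent step sits one going further in +y and one rise higher in +z, directly behind and above the previous step with no overlap.


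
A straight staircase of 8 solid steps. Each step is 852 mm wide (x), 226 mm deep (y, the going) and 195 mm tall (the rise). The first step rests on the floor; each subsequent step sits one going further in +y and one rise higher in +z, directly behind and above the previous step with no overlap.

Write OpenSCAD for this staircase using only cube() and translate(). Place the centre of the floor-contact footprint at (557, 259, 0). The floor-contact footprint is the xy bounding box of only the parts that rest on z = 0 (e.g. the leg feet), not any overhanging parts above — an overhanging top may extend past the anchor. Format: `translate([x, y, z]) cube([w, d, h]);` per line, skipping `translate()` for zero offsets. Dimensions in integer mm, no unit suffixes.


translate([131, 146, 0]) cube([852, 226, 195]);
translate([131, 372, 195]) cube([852, 226, 195]);
translate([131, 598, 390]) cube([852, 226, 195]);
translate([131, 824, 585]) cube([852, 226, 195]);
translate([131, 1050, 780]) cube([852, 226, 195]);
translate([131, 1276, 975]) cube([852, 226, 195]);
translate([131, 1502, 1170]) cube([852, 226, 195]);
translate([131, 1728, 1365]) cube([852, 226, 195]);


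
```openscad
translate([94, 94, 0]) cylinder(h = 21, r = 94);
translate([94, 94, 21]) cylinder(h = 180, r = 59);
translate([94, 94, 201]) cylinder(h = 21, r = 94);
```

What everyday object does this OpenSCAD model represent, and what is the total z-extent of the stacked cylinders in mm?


A spool. The overall height is 222 mm.

Three coaxial cylinders, large–small–large — a spool. Two 21 mm flanges and a 180 mm core give 21 + 180 + 21 = 222 mm.


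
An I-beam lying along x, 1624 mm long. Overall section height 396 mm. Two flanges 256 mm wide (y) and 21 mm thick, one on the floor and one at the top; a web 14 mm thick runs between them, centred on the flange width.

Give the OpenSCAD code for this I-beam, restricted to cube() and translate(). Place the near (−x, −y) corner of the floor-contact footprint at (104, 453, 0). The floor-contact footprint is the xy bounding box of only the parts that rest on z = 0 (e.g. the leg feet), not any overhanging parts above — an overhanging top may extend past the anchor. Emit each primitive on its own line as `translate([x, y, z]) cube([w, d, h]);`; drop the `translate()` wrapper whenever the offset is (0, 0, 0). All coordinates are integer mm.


translate([104, 453, 0]) cube([1624, 256, 21]);
translate([104, 574, 21]) cube([1624, 14, 354]);
translate([104, 453, 375]) cube([1624, 256, 21]);


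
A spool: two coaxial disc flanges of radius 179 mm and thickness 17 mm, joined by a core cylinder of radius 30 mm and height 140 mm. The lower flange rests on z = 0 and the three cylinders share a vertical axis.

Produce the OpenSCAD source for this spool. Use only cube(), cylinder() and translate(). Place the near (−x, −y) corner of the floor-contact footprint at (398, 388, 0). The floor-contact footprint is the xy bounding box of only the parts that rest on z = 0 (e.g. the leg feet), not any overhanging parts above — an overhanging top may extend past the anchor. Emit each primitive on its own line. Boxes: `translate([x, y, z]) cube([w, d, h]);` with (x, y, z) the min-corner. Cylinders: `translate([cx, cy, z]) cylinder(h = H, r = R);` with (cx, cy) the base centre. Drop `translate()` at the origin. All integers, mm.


translate([577, 567, 0]) cylinder(h = 17, r = 179);
translate([577, 567, 17]) cylinder(h = 140, r = 30);
translate([577, 567, 157]) cylinder(h = 17, r = 179);


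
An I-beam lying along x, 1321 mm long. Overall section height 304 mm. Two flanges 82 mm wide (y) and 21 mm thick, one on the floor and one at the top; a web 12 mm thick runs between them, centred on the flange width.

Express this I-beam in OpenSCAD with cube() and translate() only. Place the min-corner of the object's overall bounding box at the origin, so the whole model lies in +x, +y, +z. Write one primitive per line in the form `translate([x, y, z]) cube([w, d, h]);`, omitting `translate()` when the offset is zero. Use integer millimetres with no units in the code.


cube([1321, 82, 21]);
translate([0, 35, 21]) cube([1321, 12, 262]);
translate([0, 0, 283]) cube([1321, 82, 21]);


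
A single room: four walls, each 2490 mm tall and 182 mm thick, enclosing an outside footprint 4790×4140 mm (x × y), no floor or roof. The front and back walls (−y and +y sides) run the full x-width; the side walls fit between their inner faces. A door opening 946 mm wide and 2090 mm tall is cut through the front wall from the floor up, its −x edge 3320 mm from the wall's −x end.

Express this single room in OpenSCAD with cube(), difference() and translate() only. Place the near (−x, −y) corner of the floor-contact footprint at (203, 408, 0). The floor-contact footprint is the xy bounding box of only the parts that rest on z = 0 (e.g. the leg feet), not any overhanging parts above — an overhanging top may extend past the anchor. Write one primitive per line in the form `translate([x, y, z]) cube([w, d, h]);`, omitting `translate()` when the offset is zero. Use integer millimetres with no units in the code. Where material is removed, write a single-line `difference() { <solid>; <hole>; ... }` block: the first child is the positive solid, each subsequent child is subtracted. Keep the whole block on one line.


difference() { translate([203, 408, 0]) cube([4790, 182, 2490]); translate([3523, 408, 0]) cube([946, 182, 2090]); }
translate([203, 4366, 0]) cube([4790, 182, 2490]);
translate([203, 590, 0]) cube([182, 3776, 2490]);
translate([4811, 590, 0]) cube([182, 3776, 2490]);


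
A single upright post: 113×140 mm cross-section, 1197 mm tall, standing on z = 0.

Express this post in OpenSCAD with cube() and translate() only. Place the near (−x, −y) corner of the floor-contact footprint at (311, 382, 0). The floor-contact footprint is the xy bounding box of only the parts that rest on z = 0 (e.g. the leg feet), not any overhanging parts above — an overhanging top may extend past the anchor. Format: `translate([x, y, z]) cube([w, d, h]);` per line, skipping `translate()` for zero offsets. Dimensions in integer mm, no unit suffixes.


translate([311, 382, 0]) cube([113, 140, 1197]);


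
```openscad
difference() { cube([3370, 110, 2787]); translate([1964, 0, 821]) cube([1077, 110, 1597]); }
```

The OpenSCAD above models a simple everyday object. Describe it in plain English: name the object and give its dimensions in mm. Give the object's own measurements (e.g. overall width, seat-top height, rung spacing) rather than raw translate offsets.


A wall 3370 mm long (x), 110 mm thick (y), 2787 mm tall, with a rectangular window opening cut through it. The opening is 1077 mm wide and 1597 mm tall; its sill is at z = 821 mm and its near (−x) edge is 1964 mm from the wall's −x end. The opening passes through the full wall thickness.
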